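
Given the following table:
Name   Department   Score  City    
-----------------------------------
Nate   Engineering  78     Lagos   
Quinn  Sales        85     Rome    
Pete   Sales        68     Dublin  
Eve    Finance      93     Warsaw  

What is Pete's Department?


Row 3: Pete
Department = Sales

ANSWER: Sales


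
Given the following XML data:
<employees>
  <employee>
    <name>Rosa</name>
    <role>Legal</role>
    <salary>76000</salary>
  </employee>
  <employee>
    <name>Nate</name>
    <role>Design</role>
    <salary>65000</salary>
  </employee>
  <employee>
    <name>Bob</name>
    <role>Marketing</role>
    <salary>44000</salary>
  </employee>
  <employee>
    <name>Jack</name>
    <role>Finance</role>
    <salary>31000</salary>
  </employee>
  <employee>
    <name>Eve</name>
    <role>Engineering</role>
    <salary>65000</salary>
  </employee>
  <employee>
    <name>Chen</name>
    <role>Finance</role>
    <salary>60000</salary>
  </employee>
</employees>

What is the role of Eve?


Searching for <employee> with <name>Eve</name>
Found at position 5
<role>Engineering</role>

ANSWER: Engineering


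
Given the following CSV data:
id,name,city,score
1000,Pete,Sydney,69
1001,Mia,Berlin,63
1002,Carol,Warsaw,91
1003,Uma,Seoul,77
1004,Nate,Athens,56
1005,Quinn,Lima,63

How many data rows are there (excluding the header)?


Counting rows (excluding header):
Header: id,name,city,score
Data rows: 6

ANSWER: 6


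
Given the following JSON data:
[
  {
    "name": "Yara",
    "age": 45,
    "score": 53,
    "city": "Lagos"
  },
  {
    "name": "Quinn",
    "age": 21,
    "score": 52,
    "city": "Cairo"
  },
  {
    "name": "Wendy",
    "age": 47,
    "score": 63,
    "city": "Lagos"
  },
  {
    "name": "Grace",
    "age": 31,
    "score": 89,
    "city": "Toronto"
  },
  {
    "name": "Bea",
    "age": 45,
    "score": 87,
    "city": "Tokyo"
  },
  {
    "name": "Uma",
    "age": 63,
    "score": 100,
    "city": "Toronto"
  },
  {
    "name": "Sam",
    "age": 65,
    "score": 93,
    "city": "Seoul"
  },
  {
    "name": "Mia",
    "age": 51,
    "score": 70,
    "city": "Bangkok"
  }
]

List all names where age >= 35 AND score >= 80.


Checking both conditions:
  Yara (age=45, score=53) -> no
  Quinn (age=21, score=52) -> no
  Wendy (age=47, score=63) -> no
  Grace (age=31, score=89) -> no
  Bea (age=45, score=87) -> YES
  Uma (age=63, score=100) -> YES
  Sam (age=65, score=93) -> YES
  Mia (age=51, score=70) -> no


ANSWER: Bea, Uma, Sam


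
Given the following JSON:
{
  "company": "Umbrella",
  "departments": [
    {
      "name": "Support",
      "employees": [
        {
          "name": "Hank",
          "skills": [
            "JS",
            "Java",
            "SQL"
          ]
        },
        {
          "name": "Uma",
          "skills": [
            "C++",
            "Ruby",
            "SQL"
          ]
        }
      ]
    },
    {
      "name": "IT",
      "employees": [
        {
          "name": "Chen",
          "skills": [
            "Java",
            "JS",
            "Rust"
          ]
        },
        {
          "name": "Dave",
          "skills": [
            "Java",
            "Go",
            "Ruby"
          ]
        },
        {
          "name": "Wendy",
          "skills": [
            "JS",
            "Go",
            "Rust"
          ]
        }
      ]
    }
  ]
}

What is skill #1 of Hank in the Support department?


Path: departments[0].employees[0].skills[0]
Value: JS

ANSWER: JS


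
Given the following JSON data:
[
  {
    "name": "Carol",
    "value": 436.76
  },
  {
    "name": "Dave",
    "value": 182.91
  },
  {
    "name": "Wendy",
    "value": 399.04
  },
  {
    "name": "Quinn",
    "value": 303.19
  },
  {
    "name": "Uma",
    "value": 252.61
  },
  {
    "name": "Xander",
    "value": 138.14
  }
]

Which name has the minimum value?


Comparing values:
  Carol: 436.76
  Dave: 182.91
  Wendy: 399.04
  Quinn: 303.19
  Uma: 252.61
  Xander: 138.14
Minimum: Xander (138.14)

ANSWER: Xander


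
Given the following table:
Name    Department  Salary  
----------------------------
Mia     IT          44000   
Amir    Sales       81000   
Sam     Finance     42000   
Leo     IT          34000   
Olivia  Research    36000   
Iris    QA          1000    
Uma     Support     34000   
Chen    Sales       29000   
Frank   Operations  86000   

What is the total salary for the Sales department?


Sales department members:
  Amir: 81000
  Chen: 29000
Total = 81000 + 29000 = 110000

ANSWER: 110000


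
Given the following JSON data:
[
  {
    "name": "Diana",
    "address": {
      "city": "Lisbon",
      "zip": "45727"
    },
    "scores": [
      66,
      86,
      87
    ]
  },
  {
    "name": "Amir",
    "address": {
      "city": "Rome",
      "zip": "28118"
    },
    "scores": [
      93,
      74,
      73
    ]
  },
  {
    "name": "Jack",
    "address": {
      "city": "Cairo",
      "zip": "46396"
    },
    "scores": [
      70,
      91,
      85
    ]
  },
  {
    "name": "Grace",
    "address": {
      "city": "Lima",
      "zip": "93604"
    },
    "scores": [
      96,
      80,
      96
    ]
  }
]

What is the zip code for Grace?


Path: records[3].address.zip
Value: 93604

ANSWER: 93604


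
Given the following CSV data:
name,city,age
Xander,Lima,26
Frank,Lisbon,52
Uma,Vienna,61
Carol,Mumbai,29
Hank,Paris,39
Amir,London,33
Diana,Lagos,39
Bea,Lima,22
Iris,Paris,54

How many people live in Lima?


Scanning city column for 'Lima':
  Row 1: Xander -> MATCH
  Row 8: Bea -> MATCH
Total matches: 2

ANSWER: 2


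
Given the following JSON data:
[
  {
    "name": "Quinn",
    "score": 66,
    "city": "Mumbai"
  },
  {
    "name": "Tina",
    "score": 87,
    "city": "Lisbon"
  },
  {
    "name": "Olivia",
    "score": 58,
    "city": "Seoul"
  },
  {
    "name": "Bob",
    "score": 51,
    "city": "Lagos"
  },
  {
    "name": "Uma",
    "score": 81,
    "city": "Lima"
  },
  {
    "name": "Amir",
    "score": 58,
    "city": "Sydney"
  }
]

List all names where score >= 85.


Filtering records where score >= 85:
  Quinn (score=66) -> no
  Tina (score=87) -> YES
  Olivia (score=58) -> no
  Bob (score=51) -> no
  Uma (score=81) -> no
  Amir (score=58) -> no


ANSWER: Tina


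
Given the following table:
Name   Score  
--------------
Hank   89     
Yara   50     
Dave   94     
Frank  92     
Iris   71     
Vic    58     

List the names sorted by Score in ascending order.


Sorting by Score (ascending):
  Yara: 50
  Vic: 58
  Iris: 71
  Hank: 89
  Frank: 92
  Dave: 94


ANSWER: Yara, Vic, Iris, Hank, Frank, Dave


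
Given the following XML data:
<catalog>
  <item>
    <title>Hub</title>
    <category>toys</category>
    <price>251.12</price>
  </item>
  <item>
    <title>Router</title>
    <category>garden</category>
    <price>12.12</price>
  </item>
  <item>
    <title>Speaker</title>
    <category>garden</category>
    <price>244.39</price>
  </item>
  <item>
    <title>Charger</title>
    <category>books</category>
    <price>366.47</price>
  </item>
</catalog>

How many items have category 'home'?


Scanning <item> elements for <category>home</category>:
Count: 0

ANSWER: 0


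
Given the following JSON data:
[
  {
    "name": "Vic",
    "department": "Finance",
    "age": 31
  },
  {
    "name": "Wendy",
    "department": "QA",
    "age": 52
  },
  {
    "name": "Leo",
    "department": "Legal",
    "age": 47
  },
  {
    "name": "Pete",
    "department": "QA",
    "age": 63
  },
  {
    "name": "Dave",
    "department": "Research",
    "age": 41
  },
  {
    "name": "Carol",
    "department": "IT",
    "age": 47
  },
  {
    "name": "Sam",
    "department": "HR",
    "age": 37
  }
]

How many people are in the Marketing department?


Scanning records for department = Marketing
  No matches found
Count: 0

ANSWER: 0


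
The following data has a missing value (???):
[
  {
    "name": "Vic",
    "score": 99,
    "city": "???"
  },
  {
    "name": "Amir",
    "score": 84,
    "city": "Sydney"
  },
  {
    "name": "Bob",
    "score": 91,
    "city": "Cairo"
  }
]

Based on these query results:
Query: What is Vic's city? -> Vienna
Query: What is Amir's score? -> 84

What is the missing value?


The missing value is Vic's city
From query: Vic's city = Vienna

ANSWER: Vienna


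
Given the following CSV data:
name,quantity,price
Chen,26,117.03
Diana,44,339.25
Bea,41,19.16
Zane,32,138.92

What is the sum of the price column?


Values in 'price' column:
  Row 1: 117.03
  Row 2: 339.25
  Row 3: 19.16
  Row 4: 138.92
Sum = 117.03 + 339.25 + 19.16 + 138.92 = 614.36

ANSWER: 614.36


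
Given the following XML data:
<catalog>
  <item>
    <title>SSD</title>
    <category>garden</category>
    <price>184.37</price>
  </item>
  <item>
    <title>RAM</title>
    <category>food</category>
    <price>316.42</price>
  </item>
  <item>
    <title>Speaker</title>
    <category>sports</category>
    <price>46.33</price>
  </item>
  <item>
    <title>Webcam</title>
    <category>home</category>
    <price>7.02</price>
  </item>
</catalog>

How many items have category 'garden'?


Scanning <item> elements for <category>garden</category>:
  Item 1: SSD -> MATCH
Count: 1

ANSWER: 1


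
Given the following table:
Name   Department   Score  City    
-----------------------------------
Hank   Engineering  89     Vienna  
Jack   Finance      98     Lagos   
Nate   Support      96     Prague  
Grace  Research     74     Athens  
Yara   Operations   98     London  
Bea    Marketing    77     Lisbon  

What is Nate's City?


Row 3: Nate
City = Prague

ANSWER: Prague


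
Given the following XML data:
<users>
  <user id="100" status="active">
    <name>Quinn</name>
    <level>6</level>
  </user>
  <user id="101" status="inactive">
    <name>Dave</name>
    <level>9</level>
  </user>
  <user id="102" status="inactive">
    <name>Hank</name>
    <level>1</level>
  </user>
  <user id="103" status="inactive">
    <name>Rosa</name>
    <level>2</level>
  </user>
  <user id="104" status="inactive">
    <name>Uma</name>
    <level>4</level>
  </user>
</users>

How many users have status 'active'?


Counting users with status='active':
  Quinn (id=100) -> MATCH
Count: 1

ANSWER: 1


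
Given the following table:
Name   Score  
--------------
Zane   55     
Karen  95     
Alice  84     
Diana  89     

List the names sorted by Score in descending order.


Sorting by Score (descending):
  Karen: 95
  Diana: 89
  Alice: 84
  Zane: 55


ANSWER: Karen, Diana, Alice, Zane


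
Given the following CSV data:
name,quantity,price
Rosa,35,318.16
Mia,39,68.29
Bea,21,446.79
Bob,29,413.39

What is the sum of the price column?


Values in 'price' column:
  Row 1: 318.16
  Row 2: 68.29
  Row 3: 446.79
  Row 4: 413.39
Sum = 318.16 + 68.29 + 446.79 + 413.39 = 1246.63

ANSWER: 1246.63


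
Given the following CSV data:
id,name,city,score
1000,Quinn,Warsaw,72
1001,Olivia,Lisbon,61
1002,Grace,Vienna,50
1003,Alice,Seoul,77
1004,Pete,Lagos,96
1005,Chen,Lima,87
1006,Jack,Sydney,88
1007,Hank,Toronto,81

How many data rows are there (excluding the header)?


Counting rows (excluding header):
Header: id,name,city,score
Data rows: 8

ANSWER: 8


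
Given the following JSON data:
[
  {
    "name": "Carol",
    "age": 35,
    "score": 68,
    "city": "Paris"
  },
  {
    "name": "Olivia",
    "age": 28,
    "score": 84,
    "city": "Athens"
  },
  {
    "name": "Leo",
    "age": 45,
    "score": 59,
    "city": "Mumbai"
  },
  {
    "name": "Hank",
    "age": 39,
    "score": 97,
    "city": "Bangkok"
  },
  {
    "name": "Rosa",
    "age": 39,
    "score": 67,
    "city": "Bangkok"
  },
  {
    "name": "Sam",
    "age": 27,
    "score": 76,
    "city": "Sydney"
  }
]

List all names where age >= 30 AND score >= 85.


Checking both conditions:
  Carol (age=35, score=68) -> no
  Olivia (age=28, score=84) -> no
  Leo (age=45, score=59) -> no
  Hank (age=39, score=97) -> YES
  Rosa (age=39, score=67) -> no
  Sam (age=27, score=76) -> no


ANSWER: Hank


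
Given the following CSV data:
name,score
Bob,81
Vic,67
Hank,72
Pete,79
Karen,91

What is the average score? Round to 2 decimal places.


Scores: 81, 67, 72, 79, 91
Sum = 390
Count = 5
Average = 390 / 5 = 78.00

ANSWER: 78.00


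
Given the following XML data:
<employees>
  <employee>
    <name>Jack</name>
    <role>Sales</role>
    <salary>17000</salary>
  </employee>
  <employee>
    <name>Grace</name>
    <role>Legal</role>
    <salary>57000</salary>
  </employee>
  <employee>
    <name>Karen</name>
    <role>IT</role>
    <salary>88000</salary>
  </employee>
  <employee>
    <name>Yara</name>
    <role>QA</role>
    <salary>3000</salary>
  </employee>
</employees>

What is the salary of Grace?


Searching for <employee> with <name>Grace</name>
Found at position 2
<salary>57000</salary>

ANSWER: 57000


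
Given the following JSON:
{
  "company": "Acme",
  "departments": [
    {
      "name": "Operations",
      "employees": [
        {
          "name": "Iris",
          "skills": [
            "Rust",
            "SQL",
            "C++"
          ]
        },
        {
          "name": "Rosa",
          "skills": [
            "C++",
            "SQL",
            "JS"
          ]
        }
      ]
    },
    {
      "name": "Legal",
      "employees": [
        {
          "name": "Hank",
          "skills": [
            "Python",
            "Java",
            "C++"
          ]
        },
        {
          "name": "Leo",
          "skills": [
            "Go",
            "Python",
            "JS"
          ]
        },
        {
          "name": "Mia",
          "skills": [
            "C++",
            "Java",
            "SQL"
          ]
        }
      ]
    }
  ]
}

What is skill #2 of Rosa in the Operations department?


Path: departments[0].employees[1].skills[1]
Value: SQL

ANSWER: SQL


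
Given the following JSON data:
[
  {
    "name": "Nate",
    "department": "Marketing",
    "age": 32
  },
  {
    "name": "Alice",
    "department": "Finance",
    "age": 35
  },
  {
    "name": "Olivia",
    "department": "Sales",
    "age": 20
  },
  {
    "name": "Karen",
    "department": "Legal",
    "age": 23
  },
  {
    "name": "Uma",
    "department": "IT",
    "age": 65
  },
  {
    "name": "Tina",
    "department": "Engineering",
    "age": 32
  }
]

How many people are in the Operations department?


Scanning records for department = Operations
  No matches found
Count: 0

ANSWER: 0


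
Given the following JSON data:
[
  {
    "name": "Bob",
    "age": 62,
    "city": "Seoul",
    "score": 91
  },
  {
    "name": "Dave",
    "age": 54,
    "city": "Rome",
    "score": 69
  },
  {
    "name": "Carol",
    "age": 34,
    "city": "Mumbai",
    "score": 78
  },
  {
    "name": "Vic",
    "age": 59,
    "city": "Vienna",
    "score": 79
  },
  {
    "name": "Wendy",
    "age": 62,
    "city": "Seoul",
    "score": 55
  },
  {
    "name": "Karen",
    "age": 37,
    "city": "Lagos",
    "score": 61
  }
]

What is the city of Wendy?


Looking up record where name = Wendy
Record index: 4
Field 'city' = Seoul

ANSWER: Seoul


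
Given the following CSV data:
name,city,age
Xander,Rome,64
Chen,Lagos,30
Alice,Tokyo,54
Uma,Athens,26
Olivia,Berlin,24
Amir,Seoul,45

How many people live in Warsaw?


Scanning city column for 'Warsaw':
Total matches: 0

ANSWER: 0


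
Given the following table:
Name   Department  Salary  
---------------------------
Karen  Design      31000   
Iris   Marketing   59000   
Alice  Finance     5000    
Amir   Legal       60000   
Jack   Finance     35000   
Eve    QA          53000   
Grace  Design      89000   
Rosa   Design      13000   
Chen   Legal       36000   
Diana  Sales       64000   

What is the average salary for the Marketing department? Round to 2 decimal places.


Marketing department members:
  Iris: 59000
Sum = 59000
Count = 1
Average = 59000 / 1 = 59000.00

ANSWER: 59000.00


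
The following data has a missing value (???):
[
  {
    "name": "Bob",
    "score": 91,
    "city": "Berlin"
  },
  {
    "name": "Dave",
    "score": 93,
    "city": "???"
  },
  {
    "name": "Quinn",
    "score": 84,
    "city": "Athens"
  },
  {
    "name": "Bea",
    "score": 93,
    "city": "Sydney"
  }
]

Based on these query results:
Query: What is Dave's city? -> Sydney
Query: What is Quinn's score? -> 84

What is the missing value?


The missing value is Dave's city
From query: Dave's city = Sydney

ANSWER: Sydney


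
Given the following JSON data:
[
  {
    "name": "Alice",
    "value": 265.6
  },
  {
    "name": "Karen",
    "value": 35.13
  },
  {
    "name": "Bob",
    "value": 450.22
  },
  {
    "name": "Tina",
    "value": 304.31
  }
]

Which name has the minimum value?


Comparing values:
  Alice: 265.6
  Karen: 35.13
  Bob: 450.22
  Tina: 304.31
Minimum: Karen (35.13)

ANSWER: Karen


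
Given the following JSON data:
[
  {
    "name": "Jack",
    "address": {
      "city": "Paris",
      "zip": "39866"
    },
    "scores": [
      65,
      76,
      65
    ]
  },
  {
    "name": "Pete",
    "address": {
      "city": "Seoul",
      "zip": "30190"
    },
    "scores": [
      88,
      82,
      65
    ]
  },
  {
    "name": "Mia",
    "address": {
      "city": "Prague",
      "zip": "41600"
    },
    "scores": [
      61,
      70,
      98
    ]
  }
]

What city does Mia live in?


Path: records[2].address.city
Value: Prague

ANSWER: Prague


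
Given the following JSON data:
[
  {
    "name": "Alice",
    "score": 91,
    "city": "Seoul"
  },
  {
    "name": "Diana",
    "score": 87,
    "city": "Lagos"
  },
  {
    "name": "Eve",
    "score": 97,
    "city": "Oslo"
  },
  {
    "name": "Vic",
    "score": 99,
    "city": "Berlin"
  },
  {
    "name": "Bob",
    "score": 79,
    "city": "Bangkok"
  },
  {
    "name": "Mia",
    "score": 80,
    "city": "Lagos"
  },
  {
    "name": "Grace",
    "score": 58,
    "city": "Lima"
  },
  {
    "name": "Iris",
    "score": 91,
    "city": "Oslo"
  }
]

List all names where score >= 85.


Filtering records where score >= 85:
  Alice (score=91) -> YES
  Diana (score=87) -> YES
  Eve (score=97) -> YES
  Vic (score=99) -> YES
  Bob (score=79) -> no
  Mia (score=80) -> no
  Grace (score=58) -> no
  Iris (score=91) -> YES


ANSWER: Alice, Diana, Eve, Vic, Iris


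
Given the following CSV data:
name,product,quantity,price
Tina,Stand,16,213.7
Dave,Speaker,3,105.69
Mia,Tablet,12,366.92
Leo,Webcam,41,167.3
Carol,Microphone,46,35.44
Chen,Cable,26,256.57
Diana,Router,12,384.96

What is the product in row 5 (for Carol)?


Row 5: Carol
Column 'product' = Microphone

ANSWER: Microphone


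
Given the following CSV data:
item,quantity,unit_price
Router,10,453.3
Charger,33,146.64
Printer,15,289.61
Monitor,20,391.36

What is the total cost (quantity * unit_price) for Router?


Row: Router
quantity = 10
unit_price = 453.3
total = 10 * 453.3 = 4533.0

ANSWER: 4533.0


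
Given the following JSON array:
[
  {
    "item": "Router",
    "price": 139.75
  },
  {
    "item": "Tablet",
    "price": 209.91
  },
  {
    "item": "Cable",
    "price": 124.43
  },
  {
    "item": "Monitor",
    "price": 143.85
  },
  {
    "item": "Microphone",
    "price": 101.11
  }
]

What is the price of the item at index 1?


Array index 1 -> Tablet
price = 209.91

ANSWER: 209.91


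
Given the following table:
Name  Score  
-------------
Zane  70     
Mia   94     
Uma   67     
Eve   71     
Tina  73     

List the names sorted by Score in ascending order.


Sorting by Score (ascending):
  Uma: 67
  Zane: 70
  Eve: 71
  Tina: 73
  Mia: 94


ANSWER: Uma, Zane, Eve, Tina, Mia


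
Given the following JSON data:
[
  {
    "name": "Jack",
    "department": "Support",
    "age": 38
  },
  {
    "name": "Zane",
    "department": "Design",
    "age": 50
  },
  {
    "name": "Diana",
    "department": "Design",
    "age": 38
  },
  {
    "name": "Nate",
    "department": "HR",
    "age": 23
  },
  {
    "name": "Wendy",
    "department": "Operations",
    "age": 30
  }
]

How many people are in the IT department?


Scanning records for department = IT
  No matches found
Count: 0

ANSWER: 0


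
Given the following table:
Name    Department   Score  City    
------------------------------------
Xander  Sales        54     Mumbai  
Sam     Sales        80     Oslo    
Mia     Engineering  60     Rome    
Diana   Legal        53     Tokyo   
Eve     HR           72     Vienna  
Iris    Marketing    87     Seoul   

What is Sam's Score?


Row 2: Sam
Score = 80

ANSWER: 80


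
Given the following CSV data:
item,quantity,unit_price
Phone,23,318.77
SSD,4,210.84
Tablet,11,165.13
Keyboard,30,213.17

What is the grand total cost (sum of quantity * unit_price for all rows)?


Computing row totals:
  Phone: 23 * 318.77 = 7331.71
  SSD: 4 * 210.84 = 843.36
  Tablet: 11 * 165.13 = 1816.43
  Keyboard: 30 * 213.17 = 6395.1
Grand total = 7331.71 + 843.36 + 1816.43 + 6395.1 = 16386.6

ANSWER: 16386.6


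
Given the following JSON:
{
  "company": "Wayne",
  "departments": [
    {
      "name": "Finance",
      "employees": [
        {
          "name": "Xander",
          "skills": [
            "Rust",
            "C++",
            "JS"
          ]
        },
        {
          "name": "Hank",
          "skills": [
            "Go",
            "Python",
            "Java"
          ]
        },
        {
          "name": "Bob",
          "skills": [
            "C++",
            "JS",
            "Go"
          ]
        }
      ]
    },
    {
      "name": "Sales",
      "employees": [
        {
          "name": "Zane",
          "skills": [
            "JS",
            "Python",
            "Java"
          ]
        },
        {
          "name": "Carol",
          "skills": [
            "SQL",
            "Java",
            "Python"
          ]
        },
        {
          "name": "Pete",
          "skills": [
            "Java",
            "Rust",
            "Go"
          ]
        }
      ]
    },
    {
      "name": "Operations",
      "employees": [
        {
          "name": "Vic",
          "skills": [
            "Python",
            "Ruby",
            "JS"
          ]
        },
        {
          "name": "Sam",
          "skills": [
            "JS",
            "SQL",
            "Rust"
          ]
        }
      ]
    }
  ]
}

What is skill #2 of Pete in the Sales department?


Path: departments[1].employees[2].skills[1]
Value: Rust

ANSWER: Rust


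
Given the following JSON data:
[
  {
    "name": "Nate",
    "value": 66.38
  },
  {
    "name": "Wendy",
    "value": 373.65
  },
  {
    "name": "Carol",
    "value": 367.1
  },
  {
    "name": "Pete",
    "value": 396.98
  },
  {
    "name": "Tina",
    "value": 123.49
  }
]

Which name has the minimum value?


Comparing values:
  Nate: 66.38
  Wendy: 373.65
  Carol: 367.1
  Pete: 396.98
  Tina: 123.49
Minimum: Nate (66.38)

ANSWER: Nate


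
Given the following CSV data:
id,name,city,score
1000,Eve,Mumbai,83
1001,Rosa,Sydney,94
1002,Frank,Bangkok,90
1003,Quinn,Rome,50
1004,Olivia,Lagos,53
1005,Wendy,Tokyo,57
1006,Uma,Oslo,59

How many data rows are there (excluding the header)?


Counting rows (excluding header):
Header: id,name,city,score
Data rows: 7

ANSWER: 7


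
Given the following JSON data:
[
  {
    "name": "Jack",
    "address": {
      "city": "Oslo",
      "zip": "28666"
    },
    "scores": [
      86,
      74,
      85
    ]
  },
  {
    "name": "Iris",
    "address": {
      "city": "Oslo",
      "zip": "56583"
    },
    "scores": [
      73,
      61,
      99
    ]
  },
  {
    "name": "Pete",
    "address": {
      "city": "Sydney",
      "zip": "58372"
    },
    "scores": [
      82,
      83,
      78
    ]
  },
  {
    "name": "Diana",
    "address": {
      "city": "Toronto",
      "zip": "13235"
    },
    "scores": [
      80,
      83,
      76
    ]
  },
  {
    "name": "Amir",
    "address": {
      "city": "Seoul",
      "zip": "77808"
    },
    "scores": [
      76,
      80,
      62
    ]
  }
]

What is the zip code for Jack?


Path: records[0].address.zip
Value: 28666

ANSWER: 28666


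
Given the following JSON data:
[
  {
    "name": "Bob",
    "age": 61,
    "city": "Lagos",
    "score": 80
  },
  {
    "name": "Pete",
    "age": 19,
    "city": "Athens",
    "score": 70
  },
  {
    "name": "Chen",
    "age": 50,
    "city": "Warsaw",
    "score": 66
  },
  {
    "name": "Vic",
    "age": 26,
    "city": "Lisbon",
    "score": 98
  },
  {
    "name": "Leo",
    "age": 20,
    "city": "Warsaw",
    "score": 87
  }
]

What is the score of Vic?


Looking up record where name = Vic
Record index: 3
Field 'score' = 98

ANSWER: 98


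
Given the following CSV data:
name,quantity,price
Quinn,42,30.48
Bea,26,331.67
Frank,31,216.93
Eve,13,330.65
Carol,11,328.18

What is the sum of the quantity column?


Values in 'quantity' column:
  Row 1: 42
  Row 2: 26
  Row 3: 31
  Row 4: 13
  Row 5: 11
Sum = 42 + 26 + 31 + 13 + 11 = 123

ANSWER: 123


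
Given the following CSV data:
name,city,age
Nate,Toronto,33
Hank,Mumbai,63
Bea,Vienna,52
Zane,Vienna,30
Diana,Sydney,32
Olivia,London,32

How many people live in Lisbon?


Scanning city column for 'Lisbon':
Total matches: 0

ANSWER: 0


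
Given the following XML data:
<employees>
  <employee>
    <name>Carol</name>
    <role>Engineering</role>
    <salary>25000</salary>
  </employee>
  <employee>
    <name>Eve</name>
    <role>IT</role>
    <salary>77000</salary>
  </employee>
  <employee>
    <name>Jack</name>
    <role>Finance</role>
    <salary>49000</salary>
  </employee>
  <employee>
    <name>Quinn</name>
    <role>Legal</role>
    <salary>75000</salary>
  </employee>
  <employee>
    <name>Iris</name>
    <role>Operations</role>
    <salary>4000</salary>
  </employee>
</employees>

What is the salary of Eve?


Searching for <employee> with <name>Eve</name>
Found at position 2
<salary>77000</salary>

ANSWER: 77000


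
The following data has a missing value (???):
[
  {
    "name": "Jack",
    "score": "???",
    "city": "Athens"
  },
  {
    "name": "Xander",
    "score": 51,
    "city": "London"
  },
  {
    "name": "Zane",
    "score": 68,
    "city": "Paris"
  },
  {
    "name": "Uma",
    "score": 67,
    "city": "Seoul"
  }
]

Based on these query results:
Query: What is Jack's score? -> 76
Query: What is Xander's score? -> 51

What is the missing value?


The missing value is Jack's score
From query: Jack's score = 76

ANSWER: 76


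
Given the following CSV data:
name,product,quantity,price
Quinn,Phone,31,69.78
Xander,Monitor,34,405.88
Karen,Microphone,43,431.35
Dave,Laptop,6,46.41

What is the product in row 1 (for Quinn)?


Row 1: Quinn
Column 'product' = Phone

ANSWER: Phone


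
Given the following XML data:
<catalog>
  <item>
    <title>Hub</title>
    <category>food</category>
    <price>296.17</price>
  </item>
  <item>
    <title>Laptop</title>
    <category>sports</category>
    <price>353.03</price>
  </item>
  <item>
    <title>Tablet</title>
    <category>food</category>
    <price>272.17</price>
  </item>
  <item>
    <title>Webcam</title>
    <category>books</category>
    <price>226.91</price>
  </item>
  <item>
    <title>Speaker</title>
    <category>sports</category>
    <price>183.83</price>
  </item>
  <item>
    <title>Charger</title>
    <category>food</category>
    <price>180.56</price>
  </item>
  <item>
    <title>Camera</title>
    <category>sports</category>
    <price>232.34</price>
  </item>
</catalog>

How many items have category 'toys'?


Scanning <item> elements for <category>toys</category>:
Count: 0

ANSWER: 0


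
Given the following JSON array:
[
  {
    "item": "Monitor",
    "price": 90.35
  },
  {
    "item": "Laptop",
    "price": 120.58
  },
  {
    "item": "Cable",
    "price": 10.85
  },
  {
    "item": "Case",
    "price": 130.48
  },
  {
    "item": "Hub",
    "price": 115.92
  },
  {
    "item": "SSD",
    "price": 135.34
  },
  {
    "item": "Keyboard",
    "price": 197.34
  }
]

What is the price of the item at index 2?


Array index 2 -> Cable
price = 10.85

ANSWER: 10.85


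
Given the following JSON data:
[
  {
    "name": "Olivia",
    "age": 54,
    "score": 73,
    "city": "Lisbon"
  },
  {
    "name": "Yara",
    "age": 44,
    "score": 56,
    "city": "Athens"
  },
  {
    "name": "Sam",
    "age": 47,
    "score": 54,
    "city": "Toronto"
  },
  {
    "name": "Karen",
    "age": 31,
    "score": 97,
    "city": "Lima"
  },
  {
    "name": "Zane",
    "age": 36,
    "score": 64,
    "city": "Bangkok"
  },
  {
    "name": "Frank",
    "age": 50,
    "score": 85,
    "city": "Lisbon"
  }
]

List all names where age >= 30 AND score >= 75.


Checking both conditions:
  Olivia (age=54, score=73) -> no
  Yara (age=44, score=56) -> no
  Sam (age=47, score=54) -> no
  Karen (age=31, score=97) -> YES
  Zane (age=36, score=64) -> no
  Frank (age=50, score=85) -> YES


ANSWER: Karen, Frank


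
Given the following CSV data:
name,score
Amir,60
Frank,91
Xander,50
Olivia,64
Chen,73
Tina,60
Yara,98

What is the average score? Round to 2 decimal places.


Scores: 60, 91, 50, 64, 73, 60, 98
Sum = 496
Count = 7
Average = 496 / 7 = 70.86

ANSWER: 70.86


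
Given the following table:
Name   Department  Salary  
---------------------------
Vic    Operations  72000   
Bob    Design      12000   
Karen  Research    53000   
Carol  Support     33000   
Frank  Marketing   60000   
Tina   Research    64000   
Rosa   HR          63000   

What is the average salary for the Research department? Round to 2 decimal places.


Research department members:
  Karen: 53000
  Tina: 64000
Sum = 117000
Count = 2
Average = 117000 / 2 = 58500.00

ANSWER: 58500.00


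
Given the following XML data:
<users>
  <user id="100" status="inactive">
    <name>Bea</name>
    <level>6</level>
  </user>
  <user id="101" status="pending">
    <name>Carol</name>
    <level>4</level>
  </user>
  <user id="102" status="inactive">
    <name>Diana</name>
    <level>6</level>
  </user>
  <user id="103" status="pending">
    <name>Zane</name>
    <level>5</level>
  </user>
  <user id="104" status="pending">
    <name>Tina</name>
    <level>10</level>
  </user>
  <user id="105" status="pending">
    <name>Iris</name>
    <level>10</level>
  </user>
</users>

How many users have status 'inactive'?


Counting users with status='inactive':
  Bea (id=100) -> MATCH
  Diana (id=102) -> MATCH
Count: 2

ANSWER: 2


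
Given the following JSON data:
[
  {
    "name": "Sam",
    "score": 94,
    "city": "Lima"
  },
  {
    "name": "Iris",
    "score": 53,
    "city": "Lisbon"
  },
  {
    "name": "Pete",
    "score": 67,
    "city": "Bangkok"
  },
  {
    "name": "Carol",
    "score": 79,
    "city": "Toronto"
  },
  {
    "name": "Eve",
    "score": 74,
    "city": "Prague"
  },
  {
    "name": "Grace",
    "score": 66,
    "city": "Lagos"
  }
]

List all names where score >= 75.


Filtering records where score >= 75:
  Sam (score=94) -> YES
  Iris (score=53) -> no
  Pete (score=67) -> no
  Carol (score=79) -> YES
  Eve (score=74) -> no
  Grace (score=66) -> no


ANSWER: Sam, Carol


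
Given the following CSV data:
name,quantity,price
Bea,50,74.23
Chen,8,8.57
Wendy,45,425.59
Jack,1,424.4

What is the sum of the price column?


Values in 'price' column:
  Row 1: 74.23
  Row 2: 8.57
  Row 3: 425.59
  Row 4: 424.4
Sum = 74.23 + 8.57 + 425.59 + 424.4 = 932.79

ANSWER: 932.79


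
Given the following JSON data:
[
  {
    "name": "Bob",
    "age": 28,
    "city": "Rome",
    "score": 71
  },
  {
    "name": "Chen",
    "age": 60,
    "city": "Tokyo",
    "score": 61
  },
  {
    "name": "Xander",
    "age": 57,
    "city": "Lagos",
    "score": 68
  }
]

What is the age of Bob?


Looking up record where name = Bob
Record index: 0
Field 'age' = 28

ANSWER: 28


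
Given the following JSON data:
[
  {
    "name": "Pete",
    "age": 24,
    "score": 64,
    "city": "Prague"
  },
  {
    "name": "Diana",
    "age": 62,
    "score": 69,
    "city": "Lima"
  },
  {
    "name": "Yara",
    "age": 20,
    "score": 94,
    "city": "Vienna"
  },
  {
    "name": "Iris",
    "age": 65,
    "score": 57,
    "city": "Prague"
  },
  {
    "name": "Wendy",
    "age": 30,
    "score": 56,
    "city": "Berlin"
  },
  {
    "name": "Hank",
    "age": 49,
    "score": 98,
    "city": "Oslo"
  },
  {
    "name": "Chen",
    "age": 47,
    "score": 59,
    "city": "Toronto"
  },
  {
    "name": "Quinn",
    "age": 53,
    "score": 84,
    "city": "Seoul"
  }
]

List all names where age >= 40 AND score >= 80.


Checking both conditions:
  Pete (age=24, score=64) -> no
  Diana (age=62, score=69) -> no
  Yara (age=20, score=94) -> no
  Iris (age=65, score=57) -> no
  Wendy (age=30, score=56) -> no
  Hank (age=49, score=98) -> YES
  Chen (age=47, score=59) -> no
  Quinn (age=53, score=84) -> YES


ANSWER: Hank, Quinn


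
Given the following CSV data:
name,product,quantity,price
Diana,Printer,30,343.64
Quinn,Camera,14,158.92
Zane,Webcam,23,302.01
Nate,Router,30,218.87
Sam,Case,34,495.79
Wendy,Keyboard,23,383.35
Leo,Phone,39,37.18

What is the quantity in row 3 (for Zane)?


Row 3: Zane
Column 'quantity' = 23

ANSWER: 23


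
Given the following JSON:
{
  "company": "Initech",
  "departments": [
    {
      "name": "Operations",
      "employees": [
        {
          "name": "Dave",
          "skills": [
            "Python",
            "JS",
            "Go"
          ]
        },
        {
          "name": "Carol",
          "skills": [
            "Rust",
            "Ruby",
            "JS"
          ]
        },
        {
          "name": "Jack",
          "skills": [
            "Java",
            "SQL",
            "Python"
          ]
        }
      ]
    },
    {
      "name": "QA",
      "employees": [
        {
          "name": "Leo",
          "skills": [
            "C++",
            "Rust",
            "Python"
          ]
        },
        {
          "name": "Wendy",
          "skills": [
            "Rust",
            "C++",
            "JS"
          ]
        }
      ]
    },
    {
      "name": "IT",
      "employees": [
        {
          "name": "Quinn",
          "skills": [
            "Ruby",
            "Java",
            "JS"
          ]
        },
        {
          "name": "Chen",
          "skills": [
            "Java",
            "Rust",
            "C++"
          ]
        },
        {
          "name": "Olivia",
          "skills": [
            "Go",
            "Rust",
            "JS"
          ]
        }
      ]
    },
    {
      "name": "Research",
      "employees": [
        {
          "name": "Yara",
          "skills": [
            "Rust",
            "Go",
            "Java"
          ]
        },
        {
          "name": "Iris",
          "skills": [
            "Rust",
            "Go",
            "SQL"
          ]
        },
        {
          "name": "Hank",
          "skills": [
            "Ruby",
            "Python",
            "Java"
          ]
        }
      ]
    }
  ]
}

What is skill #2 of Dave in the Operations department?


Path: departments[0].employees[0].skills[1]
Value: JS

ANSWER: JS


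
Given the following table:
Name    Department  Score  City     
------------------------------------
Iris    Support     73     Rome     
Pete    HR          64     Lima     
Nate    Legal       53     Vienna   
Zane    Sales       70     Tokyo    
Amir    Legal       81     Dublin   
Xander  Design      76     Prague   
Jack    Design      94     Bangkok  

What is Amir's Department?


Row 5: Amir
Department = Legal

ANSWER: Legal


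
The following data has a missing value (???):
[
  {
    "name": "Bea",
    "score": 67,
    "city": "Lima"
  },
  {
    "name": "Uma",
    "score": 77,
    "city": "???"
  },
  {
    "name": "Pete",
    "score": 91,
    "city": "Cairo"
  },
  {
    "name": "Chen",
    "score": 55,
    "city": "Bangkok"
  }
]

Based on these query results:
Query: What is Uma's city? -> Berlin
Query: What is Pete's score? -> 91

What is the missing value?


The missing value is Uma's city
From query: Uma's city = Berlin

ANSWER: Berlin


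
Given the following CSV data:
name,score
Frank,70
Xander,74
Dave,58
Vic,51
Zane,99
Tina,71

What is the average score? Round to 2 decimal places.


Scores: 70, 74, 58, 51, 99, 71
Sum = 423
Count = 6
Average = 423 / 6 = 70.50

ANSWER: 70.50


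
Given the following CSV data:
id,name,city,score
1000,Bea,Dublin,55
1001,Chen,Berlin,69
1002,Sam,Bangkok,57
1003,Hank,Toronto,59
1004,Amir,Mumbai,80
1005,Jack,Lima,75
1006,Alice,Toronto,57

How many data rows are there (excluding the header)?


Counting rows (excluding header):
Header: id,name,city,score
Data rows: 7

ANSWER: 7


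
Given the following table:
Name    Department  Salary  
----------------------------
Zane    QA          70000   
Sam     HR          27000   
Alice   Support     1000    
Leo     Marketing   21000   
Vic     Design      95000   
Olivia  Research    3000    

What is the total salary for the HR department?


HR department members:
  Sam: 27000
Total = 27000 = 27000

ANSWER: 27000


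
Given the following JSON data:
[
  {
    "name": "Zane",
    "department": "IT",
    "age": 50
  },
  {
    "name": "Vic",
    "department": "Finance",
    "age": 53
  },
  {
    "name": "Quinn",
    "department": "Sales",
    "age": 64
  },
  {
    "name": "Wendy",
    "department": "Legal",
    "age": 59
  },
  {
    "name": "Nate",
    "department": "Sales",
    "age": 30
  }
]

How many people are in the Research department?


Scanning records for department = Research
  No matches found
Count: 0

ANSWER: 0


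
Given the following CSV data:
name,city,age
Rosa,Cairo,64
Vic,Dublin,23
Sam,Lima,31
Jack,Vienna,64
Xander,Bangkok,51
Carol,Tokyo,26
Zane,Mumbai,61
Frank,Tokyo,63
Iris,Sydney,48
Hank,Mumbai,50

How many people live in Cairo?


Scanning city column for 'Cairo':
  Row 1: Rosa -> MATCH
Total matches: 1

ANSWER: 1


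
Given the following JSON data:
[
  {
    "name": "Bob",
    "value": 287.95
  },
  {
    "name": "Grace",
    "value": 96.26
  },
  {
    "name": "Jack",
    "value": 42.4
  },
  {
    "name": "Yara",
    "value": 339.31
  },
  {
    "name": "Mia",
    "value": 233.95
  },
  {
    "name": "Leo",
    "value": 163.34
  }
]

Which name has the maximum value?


Comparing values:
  Bob: 287.95
  Grace: 96.26
  Jack: 42.4
  Yara: 339.31
  Mia: 233.95
  Leo: 163.34
Maximum: Yara (339.31)

ANSWER: Yara


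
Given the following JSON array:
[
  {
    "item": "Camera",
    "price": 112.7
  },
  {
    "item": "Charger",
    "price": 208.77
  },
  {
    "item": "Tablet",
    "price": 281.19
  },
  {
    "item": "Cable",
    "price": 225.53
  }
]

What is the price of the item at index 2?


Array index 2 -> Tablet
price = 281.19

ANSWER: 281.19


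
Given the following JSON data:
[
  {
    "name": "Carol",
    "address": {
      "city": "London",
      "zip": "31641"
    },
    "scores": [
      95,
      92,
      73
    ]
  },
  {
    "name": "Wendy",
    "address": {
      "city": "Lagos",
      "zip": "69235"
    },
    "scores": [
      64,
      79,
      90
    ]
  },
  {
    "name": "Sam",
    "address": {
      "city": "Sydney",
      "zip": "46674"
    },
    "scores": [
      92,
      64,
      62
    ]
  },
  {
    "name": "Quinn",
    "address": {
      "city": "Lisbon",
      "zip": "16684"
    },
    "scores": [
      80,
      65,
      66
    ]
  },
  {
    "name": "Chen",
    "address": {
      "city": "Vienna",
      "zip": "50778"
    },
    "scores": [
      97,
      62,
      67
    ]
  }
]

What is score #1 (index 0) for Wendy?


Path: records[1].scores[0]
Value: 64

ANSWER: 64


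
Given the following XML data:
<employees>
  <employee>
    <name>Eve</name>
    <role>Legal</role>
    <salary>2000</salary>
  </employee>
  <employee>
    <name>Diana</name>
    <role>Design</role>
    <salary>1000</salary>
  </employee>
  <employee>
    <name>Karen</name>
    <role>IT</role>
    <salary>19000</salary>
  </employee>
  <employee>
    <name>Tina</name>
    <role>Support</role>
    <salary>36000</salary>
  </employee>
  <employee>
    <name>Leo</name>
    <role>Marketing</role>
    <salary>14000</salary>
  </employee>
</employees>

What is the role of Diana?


Searching for <employee> with <name>Diana</name>
Found at position 2
<role>Design</role>

ANSWER: Design
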